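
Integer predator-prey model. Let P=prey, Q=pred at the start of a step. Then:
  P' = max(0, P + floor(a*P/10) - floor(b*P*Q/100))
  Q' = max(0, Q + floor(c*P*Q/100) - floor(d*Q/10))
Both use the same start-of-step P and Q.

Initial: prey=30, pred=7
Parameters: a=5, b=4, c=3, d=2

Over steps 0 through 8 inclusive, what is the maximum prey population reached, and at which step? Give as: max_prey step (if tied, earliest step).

Step 1: prey: 30+15-8=37; pred: 7+6-1=12
Step 2: prey: 37+18-17=38; pred: 12+13-2=23
Step 3: prey: 38+19-34=23; pred: 23+26-4=45
Step 4: prey: 23+11-41=0; pred: 45+31-9=67
Step 5: prey: 0+0-0=0; pred: 67+0-13=54
Step 6: prey: 0+0-0=0; pred: 54+0-10=44
Step 7: prey: 0+0-0=0; pred: 44+0-8=36
Step 8: prey: 0+0-0=0; pred: 36+0-7=29
Max prey = 38 at step 2

Answer: 38 2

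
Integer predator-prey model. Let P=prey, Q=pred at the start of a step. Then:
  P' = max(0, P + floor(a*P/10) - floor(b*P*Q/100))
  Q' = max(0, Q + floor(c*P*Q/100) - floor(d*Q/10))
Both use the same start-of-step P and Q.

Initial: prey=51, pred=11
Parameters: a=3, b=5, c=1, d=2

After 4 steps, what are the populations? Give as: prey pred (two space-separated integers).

Answer: 5 15

Derivation:
Step 1: prey: 51+15-28=38; pred: 11+5-2=14
Step 2: prey: 38+11-26=23; pred: 14+5-2=17
Step 3: prey: 23+6-19=10; pred: 17+3-3=17
Step 4: prey: 10+3-8=5; pred: 17+1-3=15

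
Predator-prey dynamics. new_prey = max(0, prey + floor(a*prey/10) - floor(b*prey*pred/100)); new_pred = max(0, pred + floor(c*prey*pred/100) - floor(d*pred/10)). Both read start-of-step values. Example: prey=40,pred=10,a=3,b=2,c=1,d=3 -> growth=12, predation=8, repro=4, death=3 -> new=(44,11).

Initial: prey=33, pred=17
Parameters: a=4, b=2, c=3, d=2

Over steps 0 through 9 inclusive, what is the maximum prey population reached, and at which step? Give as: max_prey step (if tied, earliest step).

Step 1: prey: 33+13-11=35; pred: 17+16-3=30
Step 2: prey: 35+14-21=28; pred: 30+31-6=55
Step 3: prey: 28+11-30=9; pred: 55+46-11=90
Step 4: prey: 9+3-16=0; pred: 90+24-18=96
Step 5: prey: 0+0-0=0; pred: 96+0-19=77
Step 6: prey: 0+0-0=0; pred: 77+0-15=62
Step 7: prey: 0+0-0=0; pred: 62+0-12=50
Step 8: prey: 0+0-0=0; pred: 50+0-10=40
Step 9: prey: 0+0-0=0; pred: 40+0-8=32
Max prey = 35 at step 1

Answer: 35 1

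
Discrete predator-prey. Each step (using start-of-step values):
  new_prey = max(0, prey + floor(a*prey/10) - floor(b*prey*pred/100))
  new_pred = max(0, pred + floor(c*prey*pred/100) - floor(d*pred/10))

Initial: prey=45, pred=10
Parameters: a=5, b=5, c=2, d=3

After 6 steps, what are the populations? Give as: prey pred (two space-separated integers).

Answer: 0 15

Derivation:
Step 1: prey: 45+22-22=45; pred: 10+9-3=16
Step 2: prey: 45+22-36=31; pred: 16+14-4=26
Step 3: prey: 31+15-40=6; pred: 26+16-7=35
Step 4: prey: 6+3-10=0; pred: 35+4-10=29
Step 5: prey: 0+0-0=0; pred: 29+0-8=21
Step 6: prey: 0+0-0=0; pred: 21+0-6=15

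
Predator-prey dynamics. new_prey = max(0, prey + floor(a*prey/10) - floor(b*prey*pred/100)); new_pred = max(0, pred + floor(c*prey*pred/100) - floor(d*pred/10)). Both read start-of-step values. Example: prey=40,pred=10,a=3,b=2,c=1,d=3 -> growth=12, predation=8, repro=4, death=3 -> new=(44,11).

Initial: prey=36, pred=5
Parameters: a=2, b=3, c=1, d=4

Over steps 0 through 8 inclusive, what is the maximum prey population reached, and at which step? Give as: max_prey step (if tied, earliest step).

Step 1: prey: 36+7-5=38; pred: 5+1-2=4
Step 2: prey: 38+7-4=41; pred: 4+1-1=4
Step 3: prey: 41+8-4=45; pred: 4+1-1=4
Step 4: prey: 45+9-5=49; pred: 4+1-1=4
Step 5: prey: 49+9-5=53; pred: 4+1-1=4
Step 6: prey: 53+10-6=57; pred: 4+2-1=5
Step 7: prey: 57+11-8=60; pred: 5+2-2=5
Step 8: prey: 60+12-9=63; pred: 5+3-2=6
Max prey = 63 at step 8

Answer: 63 8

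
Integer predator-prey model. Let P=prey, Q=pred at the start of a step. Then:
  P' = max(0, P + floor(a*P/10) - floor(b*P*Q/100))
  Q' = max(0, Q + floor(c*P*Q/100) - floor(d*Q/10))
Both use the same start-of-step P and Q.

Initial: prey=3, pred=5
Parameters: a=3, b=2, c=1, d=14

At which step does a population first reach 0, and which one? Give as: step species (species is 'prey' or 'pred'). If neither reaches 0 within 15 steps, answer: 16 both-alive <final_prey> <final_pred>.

Step 1: prey: 3+0-0=3; pred: 5+0-7=0
First extinction: pred at step 1

Answer: 1 pred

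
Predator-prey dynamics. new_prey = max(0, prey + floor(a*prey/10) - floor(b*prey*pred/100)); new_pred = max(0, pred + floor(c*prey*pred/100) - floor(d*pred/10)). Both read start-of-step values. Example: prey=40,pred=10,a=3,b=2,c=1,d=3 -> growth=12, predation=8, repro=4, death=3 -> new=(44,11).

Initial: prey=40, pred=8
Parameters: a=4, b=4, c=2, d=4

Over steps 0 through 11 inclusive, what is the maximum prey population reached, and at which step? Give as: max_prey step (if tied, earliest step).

Answer: 44 1

Derivation:
Step 1: prey: 40+16-12=44; pred: 8+6-3=11
Step 2: prey: 44+17-19=42; pred: 11+9-4=16
Step 3: prey: 42+16-26=32; pred: 16+13-6=23
Step 4: prey: 32+12-29=15; pred: 23+14-9=28
Step 5: prey: 15+6-16=5; pred: 28+8-11=25
Step 6: prey: 5+2-5=2; pred: 25+2-10=17
Step 7: prey: 2+0-1=1; pred: 17+0-6=11
Step 8: prey: 1+0-0=1; pred: 11+0-4=7
Step 9: prey: 1+0-0=1; pred: 7+0-2=5
Step 10: prey: 1+0-0=1; pred: 5+0-2=3
Step 11: prey: 1+0-0=1; pred: 3+0-1=2
Max prey = 44 at step 1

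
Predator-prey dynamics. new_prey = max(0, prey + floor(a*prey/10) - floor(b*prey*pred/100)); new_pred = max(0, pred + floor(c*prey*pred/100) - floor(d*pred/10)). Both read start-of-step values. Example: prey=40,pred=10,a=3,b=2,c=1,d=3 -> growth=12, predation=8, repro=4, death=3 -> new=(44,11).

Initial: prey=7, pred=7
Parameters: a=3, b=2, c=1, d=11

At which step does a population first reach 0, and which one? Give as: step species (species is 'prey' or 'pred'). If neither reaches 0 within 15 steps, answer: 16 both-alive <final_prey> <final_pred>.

Answer: 1 pred

Derivation:
Step 1: prey: 7+2-0=9; pred: 7+0-7=0
First extinction: pred at step 1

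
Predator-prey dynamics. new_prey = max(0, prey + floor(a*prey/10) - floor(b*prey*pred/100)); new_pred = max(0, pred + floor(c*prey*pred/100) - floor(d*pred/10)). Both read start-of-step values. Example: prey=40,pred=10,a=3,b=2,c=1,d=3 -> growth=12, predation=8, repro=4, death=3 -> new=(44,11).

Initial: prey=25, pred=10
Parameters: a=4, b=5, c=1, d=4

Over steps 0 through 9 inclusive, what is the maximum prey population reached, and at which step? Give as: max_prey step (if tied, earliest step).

Step 1: prey: 25+10-12=23; pred: 10+2-4=8
Step 2: prey: 23+9-9=23; pred: 8+1-3=6
Step 3: prey: 23+9-6=26; pred: 6+1-2=5
Step 4: prey: 26+10-6=30; pred: 5+1-2=4
Step 5: prey: 30+12-6=36; pred: 4+1-1=4
Step 6: prey: 36+14-7=43; pred: 4+1-1=4
Step 7: prey: 43+17-8=52; pred: 4+1-1=4
Step 8: prey: 52+20-10=62; pred: 4+2-1=5
Step 9: prey: 62+24-15=71; pred: 5+3-2=6
Max prey = 71 at step 9

Answer: 71 9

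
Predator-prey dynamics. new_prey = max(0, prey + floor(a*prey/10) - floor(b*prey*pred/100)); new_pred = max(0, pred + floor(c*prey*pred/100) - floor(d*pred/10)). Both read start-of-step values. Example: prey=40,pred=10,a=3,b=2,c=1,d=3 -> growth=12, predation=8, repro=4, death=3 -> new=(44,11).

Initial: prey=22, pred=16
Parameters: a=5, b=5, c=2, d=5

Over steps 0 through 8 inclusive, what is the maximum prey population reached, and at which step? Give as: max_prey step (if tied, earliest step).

Answer: 36 8

Derivation:
Step 1: prey: 22+11-17=16; pred: 16+7-8=15
Step 2: prey: 16+8-12=12; pred: 15+4-7=12
Step 3: prey: 12+6-7=11; pred: 12+2-6=8
Step 4: prey: 11+5-4=12; pred: 8+1-4=5
Step 5: prey: 12+6-3=15; pred: 5+1-2=4
Step 6: prey: 15+7-3=19; pred: 4+1-2=3
Step 7: prey: 19+9-2=26; pred: 3+1-1=3
Step 8: prey: 26+13-3=36; pred: 3+1-1=3
Max prey = 36 at step 8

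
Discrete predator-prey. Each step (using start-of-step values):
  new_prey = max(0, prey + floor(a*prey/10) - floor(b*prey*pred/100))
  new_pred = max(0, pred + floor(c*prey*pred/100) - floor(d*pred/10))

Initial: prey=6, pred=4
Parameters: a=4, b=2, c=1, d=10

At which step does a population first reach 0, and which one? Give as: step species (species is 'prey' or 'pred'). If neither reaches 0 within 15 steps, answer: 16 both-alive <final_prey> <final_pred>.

Answer: 1 pred

Derivation:
Step 1: prey: 6+2-0=8; pred: 4+0-4=0
First extinction: pred at step 1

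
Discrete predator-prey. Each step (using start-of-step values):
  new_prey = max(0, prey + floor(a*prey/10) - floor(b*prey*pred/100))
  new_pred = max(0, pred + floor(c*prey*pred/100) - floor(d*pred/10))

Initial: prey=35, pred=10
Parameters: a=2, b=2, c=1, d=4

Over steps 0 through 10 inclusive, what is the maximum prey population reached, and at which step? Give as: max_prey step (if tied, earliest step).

Step 1: prey: 35+7-7=35; pred: 10+3-4=9
Step 2: prey: 35+7-6=36; pred: 9+3-3=9
Step 3: prey: 36+7-6=37; pred: 9+3-3=9
Step 4: prey: 37+7-6=38; pred: 9+3-3=9
Step 5: prey: 38+7-6=39; pred: 9+3-3=9
Step 6: prey: 39+7-7=39; pred: 9+3-3=9
Step 7: prey: 39+7-7=39; pred: 9+3-3=9
Step 8: prey: 39+7-7=39; pred: 9+3-3=9
Step 9: prey: 39+7-7=39; pred: 9+3-3=9
Step 10: prey: 39+7-7=39; pred: 9+3-3=9
Max prey = 39 at step 5

Answer: 39 5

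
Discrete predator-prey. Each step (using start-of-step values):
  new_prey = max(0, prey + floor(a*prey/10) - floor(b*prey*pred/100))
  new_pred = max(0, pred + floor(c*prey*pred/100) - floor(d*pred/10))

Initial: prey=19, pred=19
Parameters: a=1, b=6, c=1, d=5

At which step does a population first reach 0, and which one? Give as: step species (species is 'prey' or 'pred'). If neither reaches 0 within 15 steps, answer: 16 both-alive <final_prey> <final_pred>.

Answer: 1 prey

Derivation:
Step 1: prey: 19+1-21=0; pred: 19+3-9=13
First extinction: prey at step 1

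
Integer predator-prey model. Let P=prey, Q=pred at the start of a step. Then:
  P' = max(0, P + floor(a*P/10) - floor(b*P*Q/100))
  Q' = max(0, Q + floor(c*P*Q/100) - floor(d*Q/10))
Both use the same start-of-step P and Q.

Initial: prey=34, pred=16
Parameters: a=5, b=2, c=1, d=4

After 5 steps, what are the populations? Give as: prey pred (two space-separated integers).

Step 1: prey: 34+17-10=41; pred: 16+5-6=15
Step 2: prey: 41+20-12=49; pred: 15+6-6=15
Step 3: prey: 49+24-14=59; pred: 15+7-6=16
Step 4: prey: 59+29-18=70; pred: 16+9-6=19
Step 5: prey: 70+35-26=79; pred: 19+13-7=25

Answer: 79 25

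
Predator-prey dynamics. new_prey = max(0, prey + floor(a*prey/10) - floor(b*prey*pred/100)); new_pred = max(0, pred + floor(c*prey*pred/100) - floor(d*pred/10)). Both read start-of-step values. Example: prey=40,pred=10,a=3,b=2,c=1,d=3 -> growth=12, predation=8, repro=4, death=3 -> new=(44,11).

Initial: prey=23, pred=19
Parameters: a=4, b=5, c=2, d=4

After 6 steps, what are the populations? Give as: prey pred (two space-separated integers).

Step 1: prey: 23+9-21=11; pred: 19+8-7=20
Step 2: prey: 11+4-11=4; pred: 20+4-8=16
Step 3: prey: 4+1-3=2; pred: 16+1-6=11
Step 4: prey: 2+0-1=1; pred: 11+0-4=7
Step 5: prey: 1+0-0=1; pred: 7+0-2=5
Step 6: prey: 1+0-0=1; pred: 5+0-2=3

Answer: 1 3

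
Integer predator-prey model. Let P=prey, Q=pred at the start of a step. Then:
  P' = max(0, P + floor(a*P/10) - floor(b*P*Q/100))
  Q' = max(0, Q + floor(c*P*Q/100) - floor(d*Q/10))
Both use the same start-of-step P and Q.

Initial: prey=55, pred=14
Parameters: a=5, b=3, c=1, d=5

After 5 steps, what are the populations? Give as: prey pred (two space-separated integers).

Step 1: prey: 55+27-23=59; pred: 14+7-7=14
Step 2: prey: 59+29-24=64; pred: 14+8-7=15
Step 3: prey: 64+32-28=68; pred: 15+9-7=17
Step 4: prey: 68+34-34=68; pred: 17+11-8=20
Step 5: prey: 68+34-40=62; pred: 20+13-10=23

Answer: 62 23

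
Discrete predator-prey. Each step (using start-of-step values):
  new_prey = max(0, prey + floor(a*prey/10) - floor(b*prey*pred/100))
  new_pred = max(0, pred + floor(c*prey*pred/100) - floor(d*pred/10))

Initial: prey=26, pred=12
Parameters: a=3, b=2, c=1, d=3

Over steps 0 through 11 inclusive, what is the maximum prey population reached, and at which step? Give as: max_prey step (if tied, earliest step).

Answer: 40 8

Derivation:
Step 1: prey: 26+7-6=27; pred: 12+3-3=12
Step 2: prey: 27+8-6=29; pred: 12+3-3=12
Step 3: prey: 29+8-6=31; pred: 12+3-3=12
Step 4: prey: 31+9-7=33; pred: 12+3-3=12
Step 5: prey: 33+9-7=35; pred: 12+3-3=12
Step 6: prey: 35+10-8=37; pred: 12+4-3=13
Step 7: prey: 37+11-9=39; pred: 13+4-3=14
Step 8: prey: 39+11-10=40; pred: 14+5-4=15
Step 9: prey: 40+12-12=40; pred: 15+6-4=17
Step 10: prey: 40+12-13=39; pred: 17+6-5=18
Step 11: prey: 39+11-14=36; pred: 18+7-5=20
Max prey = 40 at step 8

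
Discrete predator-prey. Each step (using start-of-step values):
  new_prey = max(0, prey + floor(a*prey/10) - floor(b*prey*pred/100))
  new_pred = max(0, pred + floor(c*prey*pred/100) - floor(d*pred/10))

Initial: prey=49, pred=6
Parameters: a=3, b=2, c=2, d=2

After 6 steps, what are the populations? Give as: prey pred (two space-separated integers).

Answer: 0 88

Derivation:
Step 1: prey: 49+14-5=58; pred: 6+5-1=10
Step 2: prey: 58+17-11=64; pred: 10+11-2=19
Step 3: prey: 64+19-24=59; pred: 19+24-3=40
Step 4: prey: 59+17-47=29; pred: 40+47-8=79
Step 5: prey: 29+8-45=0; pred: 79+45-15=109
Step 6: prey: 0+0-0=0; pred: 109+0-21=88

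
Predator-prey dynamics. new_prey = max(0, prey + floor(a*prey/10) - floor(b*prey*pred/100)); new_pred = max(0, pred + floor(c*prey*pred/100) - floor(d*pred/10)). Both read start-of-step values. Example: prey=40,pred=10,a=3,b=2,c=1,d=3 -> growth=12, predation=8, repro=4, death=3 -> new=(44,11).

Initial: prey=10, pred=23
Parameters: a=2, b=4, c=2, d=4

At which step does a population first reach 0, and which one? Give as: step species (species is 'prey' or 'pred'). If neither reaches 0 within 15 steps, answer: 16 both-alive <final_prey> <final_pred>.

Answer: 16 both-alive 1 2

Derivation:
Step 1: prey: 10+2-9=3; pred: 23+4-9=18
Step 2: prey: 3+0-2=1; pred: 18+1-7=12
Step 3: prey: 1+0-0=1; pred: 12+0-4=8
Step 4: prey: 1+0-0=1; pred: 8+0-3=5
Step 5: prey: 1+0-0=1; pred: 5+0-2=3
Step 6: prey: 1+0-0=1; pred: 3+0-1=2
Step 7: prey: 1+0-0=1; pred: 2+0-0=2
Steps 8-15: state stable at prey=1, pred=2 (no change)
No extinction within 15 steps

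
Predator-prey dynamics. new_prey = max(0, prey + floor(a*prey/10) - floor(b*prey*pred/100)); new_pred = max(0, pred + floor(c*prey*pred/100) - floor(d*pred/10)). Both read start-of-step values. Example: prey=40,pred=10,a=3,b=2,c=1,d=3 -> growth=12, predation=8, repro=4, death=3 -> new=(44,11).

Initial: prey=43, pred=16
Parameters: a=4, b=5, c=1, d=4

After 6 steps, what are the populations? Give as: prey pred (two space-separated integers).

Step 1: prey: 43+17-34=26; pred: 16+6-6=16
Step 2: prey: 26+10-20=16; pred: 16+4-6=14
Step 3: prey: 16+6-11=11; pred: 14+2-5=11
Step 4: prey: 11+4-6=9; pred: 11+1-4=8
Step 5: prey: 9+3-3=9; pred: 8+0-3=5
Step 6: prey: 9+3-2=10; pred: 5+0-2=3

Answer: 10 3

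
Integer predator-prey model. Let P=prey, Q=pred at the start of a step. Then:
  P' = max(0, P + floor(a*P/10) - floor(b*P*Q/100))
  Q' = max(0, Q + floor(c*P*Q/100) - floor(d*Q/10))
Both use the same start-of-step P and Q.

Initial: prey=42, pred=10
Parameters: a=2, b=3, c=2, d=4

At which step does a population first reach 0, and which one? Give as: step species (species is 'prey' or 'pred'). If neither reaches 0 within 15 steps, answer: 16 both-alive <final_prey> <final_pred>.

Answer: 16 both-alive 3 2

Derivation:
Step 1: prey: 42+8-12=38; pred: 10+8-4=14
Step 2: prey: 38+7-15=30; pred: 14+10-5=19
Step 3: prey: 30+6-17=19; pred: 19+11-7=23
Step 4: prey: 19+3-13=9; pred: 23+8-9=22
Step 5: prey: 9+1-5=5; pred: 22+3-8=17
Step 6: prey: 5+1-2=4; pred: 17+1-6=12
Step 7: prey: 4+0-1=3; pred: 12+0-4=8
Step 8: prey: 3+0-0=3; pred: 8+0-3=5
Step 9: prey: 3+0-0=3; pred: 5+0-2=3
Step 10: prey: 3+0-0=3; pred: 3+0-1=2
Step 11: prey: 3+0-0=3; pred: 2+0-0=2
Steps 12-15: state stable at prey=3, pred=2 (no change)
No extinction within 15 steps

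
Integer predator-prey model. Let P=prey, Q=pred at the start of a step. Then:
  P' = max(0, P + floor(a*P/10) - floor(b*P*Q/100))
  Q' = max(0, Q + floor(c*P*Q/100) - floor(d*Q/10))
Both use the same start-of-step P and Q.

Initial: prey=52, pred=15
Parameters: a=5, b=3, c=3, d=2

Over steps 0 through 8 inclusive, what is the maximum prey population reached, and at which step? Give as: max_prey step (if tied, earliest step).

Answer: 55 1

Derivation:
Step 1: prey: 52+26-23=55; pred: 15+23-3=35
Step 2: prey: 55+27-57=25; pred: 35+57-7=85
Step 3: prey: 25+12-63=0; pred: 85+63-17=131
Step 4: prey: 0+0-0=0; pred: 131+0-26=105
Step 5: prey: 0+0-0=0; pred: 105+0-21=84
Step 6: prey: 0+0-0=0; pred: 84+0-16=68
Step 7: prey: 0+0-0=0; pred: 68+0-13=55
Step 8: prey: 0+0-0=0; pred: 55+0-11=44
Max prey = 55 at step 1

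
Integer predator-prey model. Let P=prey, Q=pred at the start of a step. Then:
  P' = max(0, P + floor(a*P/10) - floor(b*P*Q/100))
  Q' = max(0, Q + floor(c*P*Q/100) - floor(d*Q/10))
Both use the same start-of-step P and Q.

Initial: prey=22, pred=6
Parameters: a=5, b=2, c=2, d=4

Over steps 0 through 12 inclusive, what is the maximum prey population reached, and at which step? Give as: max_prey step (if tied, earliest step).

Step 1: prey: 22+11-2=31; pred: 6+2-2=6
Step 2: prey: 31+15-3=43; pred: 6+3-2=7
Step 3: prey: 43+21-6=58; pred: 7+6-2=11
Step 4: prey: 58+29-12=75; pred: 11+12-4=19
Step 5: prey: 75+37-28=84; pred: 19+28-7=40
Step 6: prey: 84+42-67=59; pred: 40+67-16=91
Step 7: prey: 59+29-107=0; pred: 91+107-36=162
Step 8: prey: 0+0-0=0; pred: 162+0-64=98
Step 9: prey: 0+0-0=0; pred: 98+0-39=59
Step 10: prey: 0+0-0=0; pred: 59+0-23=36
Step 11: prey: 0+0-0=0; pred: 36+0-14=22
Step 12: prey: 0+0-0=0; pred: 22+0-8=14
Max prey = 84 at step 5

Answer: 84 5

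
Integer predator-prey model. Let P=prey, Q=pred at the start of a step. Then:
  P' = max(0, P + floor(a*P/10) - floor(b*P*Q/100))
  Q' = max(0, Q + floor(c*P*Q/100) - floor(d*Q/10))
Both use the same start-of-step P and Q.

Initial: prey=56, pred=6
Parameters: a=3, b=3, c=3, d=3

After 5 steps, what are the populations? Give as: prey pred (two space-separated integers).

Step 1: prey: 56+16-10=62; pred: 6+10-1=15
Step 2: prey: 62+18-27=53; pred: 15+27-4=38
Step 3: prey: 53+15-60=8; pred: 38+60-11=87
Step 4: prey: 8+2-20=0; pred: 87+20-26=81
Step 5: prey: 0+0-0=0; pred: 81+0-24=57

Answer: 0 57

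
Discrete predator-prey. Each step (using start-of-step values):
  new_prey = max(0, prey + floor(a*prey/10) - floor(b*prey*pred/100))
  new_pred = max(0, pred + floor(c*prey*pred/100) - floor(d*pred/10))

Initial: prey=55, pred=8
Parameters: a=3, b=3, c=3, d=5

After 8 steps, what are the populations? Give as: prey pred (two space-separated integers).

Step 1: prey: 55+16-13=58; pred: 8+13-4=17
Step 2: prey: 58+17-29=46; pred: 17+29-8=38
Step 3: prey: 46+13-52=7; pred: 38+52-19=71
Step 4: prey: 7+2-14=0; pred: 71+14-35=50
Step 5: prey: 0+0-0=0; pred: 50+0-25=25
Step 6: prey: 0+0-0=0; pred: 25+0-12=13
Step 7: prey: 0+0-0=0; pred: 13+0-6=7
Step 8: prey: 0+0-0=0; pred: 7+0-3=4

Answer: 0 4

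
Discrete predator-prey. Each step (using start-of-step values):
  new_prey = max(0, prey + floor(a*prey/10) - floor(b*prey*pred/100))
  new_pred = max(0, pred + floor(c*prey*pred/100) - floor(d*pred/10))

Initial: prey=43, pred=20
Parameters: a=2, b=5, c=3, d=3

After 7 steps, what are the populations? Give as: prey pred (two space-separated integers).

Step 1: prey: 43+8-43=8; pred: 20+25-6=39
Step 2: prey: 8+1-15=0; pred: 39+9-11=37
Step 3: prey: 0+0-0=0; pred: 37+0-11=26
Step 4: prey: 0+0-0=0; pred: 26+0-7=19
Step 5: prey: 0+0-0=0; pred: 19+0-5=14
Step 6: prey: 0+0-0=0; pred: 14+0-4=10
Step 7: prey: 0+0-0=0; pred: 10+0-3=7

Answer: 0 7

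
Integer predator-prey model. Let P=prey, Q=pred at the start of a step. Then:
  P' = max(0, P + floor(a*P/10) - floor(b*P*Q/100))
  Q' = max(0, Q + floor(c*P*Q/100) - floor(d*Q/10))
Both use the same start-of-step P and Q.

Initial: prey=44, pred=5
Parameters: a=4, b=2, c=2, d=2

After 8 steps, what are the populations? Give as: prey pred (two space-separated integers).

Step 1: prey: 44+17-4=57; pred: 5+4-1=8
Step 2: prey: 57+22-9=70; pred: 8+9-1=16
Step 3: prey: 70+28-22=76; pred: 16+22-3=35
Step 4: prey: 76+30-53=53; pred: 35+53-7=81
Step 5: prey: 53+21-85=0; pred: 81+85-16=150
Step 6: prey: 0+0-0=0; pred: 150+0-30=120
Step 7: prey: 0+0-0=0; pred: 120+0-24=96
Step 8: prey: 0+0-0=0; pred: 96+0-19=77

Answer: 0 77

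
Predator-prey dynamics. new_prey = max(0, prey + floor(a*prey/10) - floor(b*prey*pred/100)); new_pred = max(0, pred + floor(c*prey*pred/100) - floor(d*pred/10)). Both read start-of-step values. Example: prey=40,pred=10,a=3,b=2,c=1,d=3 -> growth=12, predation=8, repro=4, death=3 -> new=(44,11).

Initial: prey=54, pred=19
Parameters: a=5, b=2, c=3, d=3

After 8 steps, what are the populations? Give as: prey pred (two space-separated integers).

Answer: 0 35

Derivation:
Step 1: prey: 54+27-20=61; pred: 19+30-5=44
Step 2: prey: 61+30-53=38; pred: 44+80-13=111
Step 3: prey: 38+19-84=0; pred: 111+126-33=204
Step 4: prey: 0+0-0=0; pred: 204+0-61=143
Step 5: prey: 0+0-0=0; pred: 143+0-42=101
Step 6: prey: 0+0-0=0; pred: 101+0-30=71
Step 7: prey: 0+0-0=0; pred: 71+0-21=50
Step 8: prey: 0+0-0=0; pred: 50+0-15=35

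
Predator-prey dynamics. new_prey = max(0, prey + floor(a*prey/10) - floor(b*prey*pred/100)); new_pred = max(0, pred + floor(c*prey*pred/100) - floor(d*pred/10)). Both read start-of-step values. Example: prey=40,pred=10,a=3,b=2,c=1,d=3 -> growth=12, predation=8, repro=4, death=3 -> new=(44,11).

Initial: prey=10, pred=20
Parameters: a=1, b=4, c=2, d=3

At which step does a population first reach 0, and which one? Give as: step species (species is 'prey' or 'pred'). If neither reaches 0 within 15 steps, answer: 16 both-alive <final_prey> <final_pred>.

Step 1: prey: 10+1-8=3; pred: 20+4-6=18
Step 2: prey: 3+0-2=1; pred: 18+1-5=14
Step 3: prey: 1+0-0=1; pred: 14+0-4=10
Step 4: prey: 1+0-0=1; pred: 10+0-3=7
Step 5: prey: 1+0-0=1; pred: 7+0-2=5
Step 6: prey: 1+0-0=1; pred: 5+0-1=4
Step 7: prey: 1+0-0=1; pred: 4+0-1=3
Step 8: prey: 1+0-0=1; pred: 3+0-0=3
Steps 9-15: state stable at prey=1, pred=3 (no change)
No extinction within 15 steps

Answer: 16 both-alive 1 3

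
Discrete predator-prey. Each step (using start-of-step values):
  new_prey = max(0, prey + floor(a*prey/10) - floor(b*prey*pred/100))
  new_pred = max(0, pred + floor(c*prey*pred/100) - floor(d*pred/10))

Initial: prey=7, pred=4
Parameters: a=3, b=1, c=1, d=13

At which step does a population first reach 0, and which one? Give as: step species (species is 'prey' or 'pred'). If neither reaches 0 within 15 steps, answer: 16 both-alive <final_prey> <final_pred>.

Answer: 1 pred

Derivation:
Step 1: prey: 7+2-0=9; pred: 4+0-5=0
First extinction: pred at step 1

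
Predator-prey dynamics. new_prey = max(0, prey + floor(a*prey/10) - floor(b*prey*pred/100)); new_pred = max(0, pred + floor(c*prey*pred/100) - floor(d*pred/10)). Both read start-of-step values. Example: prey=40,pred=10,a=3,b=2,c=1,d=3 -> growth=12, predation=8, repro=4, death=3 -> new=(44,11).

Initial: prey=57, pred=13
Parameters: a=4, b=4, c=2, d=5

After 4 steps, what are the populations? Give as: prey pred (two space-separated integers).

Answer: 0 19

Derivation:
Step 1: prey: 57+22-29=50; pred: 13+14-6=21
Step 2: prey: 50+20-42=28; pred: 21+21-10=32
Step 3: prey: 28+11-35=4; pred: 32+17-16=33
Step 4: prey: 4+1-5=0; pred: 33+2-16=19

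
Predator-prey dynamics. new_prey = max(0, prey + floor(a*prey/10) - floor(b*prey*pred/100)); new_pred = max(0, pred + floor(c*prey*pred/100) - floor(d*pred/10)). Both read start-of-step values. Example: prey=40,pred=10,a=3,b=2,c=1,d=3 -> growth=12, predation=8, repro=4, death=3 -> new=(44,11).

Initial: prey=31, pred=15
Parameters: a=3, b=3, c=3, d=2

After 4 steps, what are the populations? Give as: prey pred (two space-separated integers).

Step 1: prey: 31+9-13=27; pred: 15+13-3=25
Step 2: prey: 27+8-20=15; pred: 25+20-5=40
Step 3: prey: 15+4-18=1; pred: 40+18-8=50
Step 4: prey: 1+0-1=0; pred: 50+1-10=41

Answer: 0 41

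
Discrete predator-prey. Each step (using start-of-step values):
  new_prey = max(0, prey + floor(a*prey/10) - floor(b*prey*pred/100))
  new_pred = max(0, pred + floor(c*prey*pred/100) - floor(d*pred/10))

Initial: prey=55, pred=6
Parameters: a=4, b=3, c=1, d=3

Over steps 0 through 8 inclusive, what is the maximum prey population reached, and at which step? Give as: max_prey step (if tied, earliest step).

Answer: 84 3

Derivation:
Step 1: prey: 55+22-9=68; pred: 6+3-1=8
Step 2: prey: 68+27-16=79; pred: 8+5-2=11
Step 3: prey: 79+31-26=84; pred: 11+8-3=16
Step 4: prey: 84+33-40=77; pred: 16+13-4=25
Step 5: prey: 77+30-57=50; pred: 25+19-7=37
Step 6: prey: 50+20-55=15; pred: 37+18-11=44
Step 7: prey: 15+6-19=2; pred: 44+6-13=37
Step 8: prey: 2+0-2=0; pred: 37+0-11=26
Max prey = 84 at step 3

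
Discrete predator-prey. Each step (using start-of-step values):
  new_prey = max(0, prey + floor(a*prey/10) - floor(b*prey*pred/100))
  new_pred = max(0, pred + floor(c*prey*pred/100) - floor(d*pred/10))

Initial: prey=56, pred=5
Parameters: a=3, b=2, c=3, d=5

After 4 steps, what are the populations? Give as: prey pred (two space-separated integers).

Step 1: prey: 56+16-5=67; pred: 5+8-2=11
Step 2: prey: 67+20-14=73; pred: 11+22-5=28
Step 3: prey: 73+21-40=54; pred: 28+61-14=75
Step 4: prey: 54+16-81=0; pred: 75+121-37=159

Answer: 0 159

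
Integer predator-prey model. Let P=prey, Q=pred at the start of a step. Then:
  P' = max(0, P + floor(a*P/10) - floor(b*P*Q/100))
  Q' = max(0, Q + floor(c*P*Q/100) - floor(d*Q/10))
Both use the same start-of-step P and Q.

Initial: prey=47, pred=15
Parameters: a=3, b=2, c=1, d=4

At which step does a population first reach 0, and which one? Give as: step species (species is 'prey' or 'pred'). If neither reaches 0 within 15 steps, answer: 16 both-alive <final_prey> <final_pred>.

Step 1: prey: 47+14-14=47; pred: 15+7-6=16
Step 2: prey: 47+14-15=46; pred: 16+7-6=17
Step 3: prey: 46+13-15=44; pred: 17+7-6=18
Step 4: prey: 44+13-15=42; pred: 18+7-7=18
Step 5: prey: 42+12-15=39; pred: 18+7-7=18
Step 6: prey: 39+11-14=36; pred: 18+7-7=18
Step 7: prey: 36+10-12=34; pred: 18+6-7=17
Step 8: prey: 34+10-11=33; pred: 17+5-6=16
Step 9: prey: 33+9-10=32; pred: 16+5-6=15
Step 10: prey: 32+9-9=32; pred: 15+4-6=13
Step 11: prey: 32+9-8=33; pred: 13+4-5=12
Step 12: prey: 33+9-7=35; pred: 12+3-4=11
Step 13: prey: 35+10-7=38; pred: 11+3-4=10
Step 14: prey: 38+11-7=42; pred: 10+3-4=9
Step 15: prey: 42+12-7=47; pred: 9+3-3=9
No extinction within 15 steps

Answer: 16 both-alive 47 9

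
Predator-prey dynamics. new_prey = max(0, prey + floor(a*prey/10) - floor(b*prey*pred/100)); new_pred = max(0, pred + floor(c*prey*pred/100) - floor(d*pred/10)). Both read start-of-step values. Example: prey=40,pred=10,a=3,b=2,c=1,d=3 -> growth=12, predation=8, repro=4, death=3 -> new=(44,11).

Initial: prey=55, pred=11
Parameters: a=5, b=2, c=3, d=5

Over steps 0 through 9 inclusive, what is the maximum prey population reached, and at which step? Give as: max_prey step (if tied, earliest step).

Answer: 72 2

Derivation:
Step 1: prey: 55+27-12=70; pred: 11+18-5=24
Step 2: prey: 70+35-33=72; pred: 24+50-12=62
Step 3: prey: 72+36-89=19; pred: 62+133-31=164
Step 4: prey: 19+9-62=0; pred: 164+93-82=175
Step 5: prey: 0+0-0=0; pred: 175+0-87=88
Step 6: prey: 0+0-0=0; pred: 88+0-44=44
Step 7: prey: 0+0-0=0; pred: 44+0-22=22
Step 8: prey: 0+0-0=0; pred: 22+0-11=11
Step 9: prey: 0+0-0=0; pred: 11+0-5=6
Max prey = 72 at step 2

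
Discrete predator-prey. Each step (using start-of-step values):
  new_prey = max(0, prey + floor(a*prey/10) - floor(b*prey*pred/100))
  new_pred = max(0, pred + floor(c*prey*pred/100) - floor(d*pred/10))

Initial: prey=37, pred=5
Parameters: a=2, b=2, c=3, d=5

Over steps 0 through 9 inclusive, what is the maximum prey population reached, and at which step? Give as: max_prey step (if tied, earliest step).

Answer: 43 2

Derivation:
Step 1: prey: 37+7-3=41; pred: 5+5-2=8
Step 2: prey: 41+8-6=43; pred: 8+9-4=13
Step 3: prey: 43+8-11=40; pred: 13+16-6=23
Step 4: prey: 40+8-18=30; pred: 23+27-11=39
Step 5: prey: 30+6-23=13; pred: 39+35-19=55
Step 6: prey: 13+2-14=1; pred: 55+21-27=49
Step 7: prey: 1+0-0=1; pred: 49+1-24=26
Step 8: prey: 1+0-0=1; pred: 26+0-13=13
Step 9: prey: 1+0-0=1; pred: 13+0-6=7
Max prey = 43 at step 2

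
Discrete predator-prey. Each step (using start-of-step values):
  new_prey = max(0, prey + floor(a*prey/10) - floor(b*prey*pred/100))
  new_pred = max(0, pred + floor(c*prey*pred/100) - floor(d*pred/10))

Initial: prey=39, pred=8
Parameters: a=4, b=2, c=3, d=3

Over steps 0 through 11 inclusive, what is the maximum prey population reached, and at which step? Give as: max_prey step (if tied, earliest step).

Answer: 53 2

Derivation:
Step 1: prey: 39+15-6=48; pred: 8+9-2=15
Step 2: prey: 48+19-14=53; pred: 15+21-4=32
Step 3: prey: 53+21-33=41; pred: 32+50-9=73
Step 4: prey: 41+16-59=0; pred: 73+89-21=141
Step 5: prey: 0+0-0=0; pred: 141+0-42=99
Step 6: prey: 0+0-0=0; pred: 99+0-29=70
Step 7: prey: 0+0-0=0; pred: 70+0-21=49
Step 8: prey: 0+0-0=0; pred: 49+0-14=35
Step 9: prey: 0+0-0=0; pred: 35+0-10=25
Step 10: prey: 0+0-0=0; pred: 25+0-7=18
Step 11: prey: 0+0-0=0; pred: 18+0-5=13
Max prey = 53 at step 2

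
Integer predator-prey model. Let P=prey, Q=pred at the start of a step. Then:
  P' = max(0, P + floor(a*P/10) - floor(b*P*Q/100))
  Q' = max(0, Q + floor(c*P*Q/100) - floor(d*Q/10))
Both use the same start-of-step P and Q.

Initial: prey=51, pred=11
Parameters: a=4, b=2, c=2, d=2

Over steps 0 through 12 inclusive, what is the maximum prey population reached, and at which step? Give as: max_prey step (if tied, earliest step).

Answer: 60 1

Derivation:
Step 1: prey: 51+20-11=60; pred: 11+11-2=20
Step 2: prey: 60+24-24=60; pred: 20+24-4=40
Step 3: prey: 60+24-48=36; pred: 40+48-8=80
Step 4: prey: 36+14-57=0; pred: 80+57-16=121
Step 5: prey: 0+0-0=0; pred: 121+0-24=97
Step 6: prey: 0+0-0=0; pred: 97+0-19=78
Step 7: prey: 0+0-0=0; pred: 78+0-15=63
Step 8: prey: 0+0-0=0; pred: 63+0-12=51
Step 9: prey: 0+0-0=0; pred: 51+0-10=41
Step 10: prey: 0+0-0=0; pred: 41+0-8=33
Step 11: prey: 0+0-0=0; pred: 33+0-6=27
Step 12: prey: 0+0-0=0; pred: 27+0-5=22
Max prey = 60 at step 1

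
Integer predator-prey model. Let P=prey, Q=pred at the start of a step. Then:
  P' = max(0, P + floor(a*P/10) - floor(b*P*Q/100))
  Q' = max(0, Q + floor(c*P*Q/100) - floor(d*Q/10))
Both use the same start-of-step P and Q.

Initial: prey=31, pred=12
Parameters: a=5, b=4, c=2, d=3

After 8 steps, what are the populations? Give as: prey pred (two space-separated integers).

Step 1: prey: 31+15-14=32; pred: 12+7-3=16
Step 2: prey: 32+16-20=28; pred: 16+10-4=22
Step 3: prey: 28+14-24=18; pred: 22+12-6=28
Step 4: prey: 18+9-20=7; pred: 28+10-8=30
Step 5: prey: 7+3-8=2; pred: 30+4-9=25
Step 6: prey: 2+1-2=1; pred: 25+1-7=19
Step 7: prey: 1+0-0=1; pred: 19+0-5=14
Step 8: prey: 1+0-0=1; pred: 14+0-4=10

Answer: 1 10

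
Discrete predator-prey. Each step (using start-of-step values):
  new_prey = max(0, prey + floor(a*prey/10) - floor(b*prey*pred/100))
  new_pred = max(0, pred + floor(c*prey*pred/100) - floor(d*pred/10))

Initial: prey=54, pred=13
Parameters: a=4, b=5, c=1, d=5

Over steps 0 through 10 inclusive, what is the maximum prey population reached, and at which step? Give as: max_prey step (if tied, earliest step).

Answer: 70 10

Derivation:
Step 1: prey: 54+21-35=40; pred: 13+7-6=14
Step 2: prey: 40+16-28=28; pred: 14+5-7=12
Step 3: prey: 28+11-16=23; pred: 12+3-6=9
Step 4: prey: 23+9-10=22; pred: 9+2-4=7
Step 5: prey: 22+8-7=23; pred: 7+1-3=5
Step 6: prey: 23+9-5=27; pred: 5+1-2=4
Step 7: prey: 27+10-5=32; pred: 4+1-2=3
Step 8: prey: 32+12-4=40; pred: 3+0-1=2
Step 9: prey: 40+16-4=52; pred: 2+0-1=1
Step 10: prey: 52+20-2=70; pred: 1+0-0=1
Max prey = 70 at step 10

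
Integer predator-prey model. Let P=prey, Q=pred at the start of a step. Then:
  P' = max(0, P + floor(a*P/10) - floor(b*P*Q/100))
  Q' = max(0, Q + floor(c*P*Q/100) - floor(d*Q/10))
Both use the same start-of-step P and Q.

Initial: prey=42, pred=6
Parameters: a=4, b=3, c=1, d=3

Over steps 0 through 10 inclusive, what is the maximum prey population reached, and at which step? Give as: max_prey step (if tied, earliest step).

Answer: 78 4

Derivation:
Step 1: prey: 42+16-7=51; pred: 6+2-1=7
Step 2: prey: 51+20-10=61; pred: 7+3-2=8
Step 3: prey: 61+24-14=71; pred: 8+4-2=10
Step 4: prey: 71+28-21=78; pred: 10+7-3=14
Step 5: prey: 78+31-32=77; pred: 14+10-4=20
Step 6: prey: 77+30-46=61; pred: 20+15-6=29
Step 7: prey: 61+24-53=32; pred: 29+17-8=38
Step 8: prey: 32+12-36=8; pred: 38+12-11=39
Step 9: prey: 8+3-9=2; pred: 39+3-11=31
Step 10: prey: 2+0-1=1; pred: 31+0-9=22
Max prey = 78 at step 4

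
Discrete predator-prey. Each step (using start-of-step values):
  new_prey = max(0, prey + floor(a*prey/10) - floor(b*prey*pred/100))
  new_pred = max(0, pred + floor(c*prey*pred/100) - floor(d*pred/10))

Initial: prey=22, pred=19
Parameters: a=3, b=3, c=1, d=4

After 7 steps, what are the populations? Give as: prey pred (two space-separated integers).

Step 1: prey: 22+6-12=16; pred: 19+4-7=16
Step 2: prey: 16+4-7=13; pred: 16+2-6=12
Step 3: prey: 13+3-4=12; pred: 12+1-4=9
Step 4: prey: 12+3-3=12; pred: 9+1-3=7
Step 5: prey: 12+3-2=13; pred: 7+0-2=5
Step 6: prey: 13+3-1=15; pred: 5+0-2=3
Step 7: prey: 15+4-1=18; pred: 3+0-1=2

Answer: 18 2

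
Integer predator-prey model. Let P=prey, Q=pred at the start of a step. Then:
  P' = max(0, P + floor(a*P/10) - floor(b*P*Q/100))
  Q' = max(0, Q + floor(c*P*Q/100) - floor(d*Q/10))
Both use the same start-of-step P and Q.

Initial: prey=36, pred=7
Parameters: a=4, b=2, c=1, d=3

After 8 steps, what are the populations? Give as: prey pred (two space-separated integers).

Step 1: prey: 36+14-5=45; pred: 7+2-2=7
Step 2: prey: 45+18-6=57; pred: 7+3-2=8
Step 3: prey: 57+22-9=70; pred: 8+4-2=10
Step 4: prey: 70+28-14=84; pred: 10+7-3=14
Step 5: prey: 84+33-23=94; pred: 14+11-4=21
Step 6: prey: 94+37-39=92; pred: 21+19-6=34
Step 7: prey: 92+36-62=66; pred: 34+31-10=55
Step 8: prey: 66+26-72=20; pred: 55+36-16=75

Answer: 20 75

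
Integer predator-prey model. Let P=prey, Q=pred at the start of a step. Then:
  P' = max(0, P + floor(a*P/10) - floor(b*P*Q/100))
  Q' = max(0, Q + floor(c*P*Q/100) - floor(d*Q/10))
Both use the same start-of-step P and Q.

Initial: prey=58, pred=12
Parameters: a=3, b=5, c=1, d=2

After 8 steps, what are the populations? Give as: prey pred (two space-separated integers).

Step 1: prey: 58+17-34=41; pred: 12+6-2=16
Step 2: prey: 41+12-32=21; pred: 16+6-3=19
Step 3: prey: 21+6-19=8; pred: 19+3-3=19
Step 4: prey: 8+2-7=3; pred: 19+1-3=17
Step 5: prey: 3+0-2=1; pred: 17+0-3=14
Step 6: prey: 1+0-0=1; pred: 14+0-2=12
Step 7: prey: 1+0-0=1; pred: 12+0-2=10
Step 8: prey: 1+0-0=1; pred: 10+0-2=8

Answer: 1 8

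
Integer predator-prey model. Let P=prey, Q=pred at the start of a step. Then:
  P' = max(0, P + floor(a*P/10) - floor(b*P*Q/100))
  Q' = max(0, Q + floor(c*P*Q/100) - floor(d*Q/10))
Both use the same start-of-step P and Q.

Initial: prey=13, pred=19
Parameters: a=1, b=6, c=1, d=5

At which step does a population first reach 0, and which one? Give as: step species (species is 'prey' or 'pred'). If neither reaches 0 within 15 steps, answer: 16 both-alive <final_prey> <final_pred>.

Step 1: prey: 13+1-14=0; pred: 19+2-9=12
First extinction: prey at step 1

Answer: 1 prey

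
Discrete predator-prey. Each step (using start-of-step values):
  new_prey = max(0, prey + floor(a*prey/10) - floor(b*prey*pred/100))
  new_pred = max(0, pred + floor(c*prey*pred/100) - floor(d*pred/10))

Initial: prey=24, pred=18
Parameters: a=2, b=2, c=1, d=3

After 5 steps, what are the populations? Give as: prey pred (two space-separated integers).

Step 1: prey: 24+4-8=20; pred: 18+4-5=17
Step 2: prey: 20+4-6=18; pred: 17+3-5=15
Step 3: prey: 18+3-5=16; pred: 15+2-4=13
Step 4: prey: 16+3-4=15; pred: 13+2-3=12
Step 5: prey: 15+3-3=15; pred: 12+1-3=10

Answer: 15 10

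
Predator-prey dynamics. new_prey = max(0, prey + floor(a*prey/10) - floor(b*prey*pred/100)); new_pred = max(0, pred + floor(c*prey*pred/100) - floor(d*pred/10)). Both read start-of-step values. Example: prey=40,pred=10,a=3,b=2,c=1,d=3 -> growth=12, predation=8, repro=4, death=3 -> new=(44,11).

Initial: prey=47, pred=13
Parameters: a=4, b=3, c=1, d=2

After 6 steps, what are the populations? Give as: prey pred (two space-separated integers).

Step 1: prey: 47+18-18=47; pred: 13+6-2=17
Step 2: prey: 47+18-23=42; pred: 17+7-3=21
Step 3: prey: 42+16-26=32; pred: 21+8-4=25
Step 4: prey: 32+12-24=20; pred: 25+8-5=28
Step 5: prey: 20+8-16=12; pred: 28+5-5=28
Step 6: prey: 12+4-10=6; pred: 28+3-5=26

Answer: 6 26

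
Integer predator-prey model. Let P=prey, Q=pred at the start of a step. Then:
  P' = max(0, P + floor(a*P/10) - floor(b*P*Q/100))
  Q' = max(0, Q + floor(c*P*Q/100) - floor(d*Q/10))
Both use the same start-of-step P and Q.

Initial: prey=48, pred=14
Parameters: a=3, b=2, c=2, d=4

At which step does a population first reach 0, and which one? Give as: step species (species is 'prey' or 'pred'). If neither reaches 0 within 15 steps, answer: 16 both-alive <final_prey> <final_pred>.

Step 1: prey: 48+14-13=49; pred: 14+13-5=22
Step 2: prey: 49+14-21=42; pred: 22+21-8=35
Step 3: prey: 42+12-29=25; pred: 35+29-14=50
Step 4: prey: 25+7-25=7; pred: 50+25-20=55
Step 5: prey: 7+2-7=2; pred: 55+7-22=40
Step 6: prey: 2+0-1=1; pred: 40+1-16=25
Step 7: prey: 1+0-0=1; pred: 25+0-10=15
Step 8: prey: 1+0-0=1; pred: 15+0-6=9
Step 9: prey: 1+0-0=1; pred: 9+0-3=6
Step 10: prey: 1+0-0=1; pred: 6+0-2=4
Step 11: prey: 1+0-0=1; pred: 4+0-1=3
Step 12: prey: 1+0-0=1; pred: 3+0-1=2
Step 13: prey: 1+0-0=1; pred: 2+0-0=2
Steps 14-15: state stable at prey=1, pred=2 (no change)
No extinction within 15 steps

Answer: 16 both-alive 1 2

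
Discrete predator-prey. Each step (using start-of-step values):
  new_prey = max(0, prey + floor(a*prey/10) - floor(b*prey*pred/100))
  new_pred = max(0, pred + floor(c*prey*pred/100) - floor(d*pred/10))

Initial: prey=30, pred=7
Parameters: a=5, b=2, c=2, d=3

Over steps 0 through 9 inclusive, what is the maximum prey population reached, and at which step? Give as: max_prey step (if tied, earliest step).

Step 1: prey: 30+15-4=41; pred: 7+4-2=9
Step 2: prey: 41+20-7=54; pred: 9+7-2=14
Step 3: prey: 54+27-15=66; pred: 14+15-4=25
Step 4: prey: 66+33-33=66; pred: 25+33-7=51
Step 5: prey: 66+33-67=32; pred: 51+67-15=103
Step 6: prey: 32+16-65=0; pred: 103+65-30=138
Step 7: prey: 0+0-0=0; pred: 138+0-41=97
Step 8: prey: 0+0-0=0; pred: 97+0-29=68
Step 9: prey: 0+0-0=0; pred: 68+0-20=48
Max prey = 66 at step 3

Answer: 66 3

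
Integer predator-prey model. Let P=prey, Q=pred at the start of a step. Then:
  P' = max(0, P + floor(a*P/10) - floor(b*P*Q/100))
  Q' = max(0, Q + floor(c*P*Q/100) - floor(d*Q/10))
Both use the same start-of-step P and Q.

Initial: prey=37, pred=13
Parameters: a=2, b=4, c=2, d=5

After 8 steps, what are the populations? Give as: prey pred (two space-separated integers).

Answer: 9 1

Derivation:
Step 1: prey: 37+7-19=25; pred: 13+9-6=16
Step 2: prey: 25+5-16=14; pred: 16+8-8=16
Step 3: prey: 14+2-8=8; pred: 16+4-8=12
Step 4: prey: 8+1-3=6; pred: 12+1-6=7
Step 5: prey: 6+1-1=6; pred: 7+0-3=4
Step 6: prey: 6+1-0=7; pred: 4+0-2=2
Step 7: prey: 7+1-0=8; pred: 2+0-1=1
Step 8: prey: 8+1-0=9; pred: 1+0-0=1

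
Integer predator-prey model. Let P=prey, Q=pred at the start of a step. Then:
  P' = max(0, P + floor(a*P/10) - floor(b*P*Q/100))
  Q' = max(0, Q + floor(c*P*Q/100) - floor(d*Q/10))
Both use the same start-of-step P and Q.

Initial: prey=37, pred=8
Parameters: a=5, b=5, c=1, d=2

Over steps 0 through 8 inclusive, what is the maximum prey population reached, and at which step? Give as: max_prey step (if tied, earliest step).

Answer: 43 2

Derivation:
Step 1: prey: 37+18-14=41; pred: 8+2-1=9
Step 2: prey: 41+20-18=43; pred: 9+3-1=11
Step 3: prey: 43+21-23=41; pred: 11+4-2=13
Step 4: prey: 41+20-26=35; pred: 13+5-2=16
Step 5: prey: 35+17-28=24; pred: 16+5-3=18
Step 6: prey: 24+12-21=15; pred: 18+4-3=19
Step 7: prey: 15+7-14=8; pred: 19+2-3=18
Step 8: prey: 8+4-7=5; pred: 18+1-3=16
Max prey = 43 at step 2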